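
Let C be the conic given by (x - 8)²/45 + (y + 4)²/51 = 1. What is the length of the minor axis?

Center (8, -4). The larger denominator 51 sits under the y-term, so the major axis is vertical; a² = 51, b² = 45.
b² = 45 so b = 3√5; the minor axis has length 2b = 6√5.

6√5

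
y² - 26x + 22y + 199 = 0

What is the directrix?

x = -7/2

Only y is squared. Complete the square in y: (y + 11)² = 26(x - 3).
Vertex (3, -11); 4p = 26 so p = 13/2. Opens right.
Directrix is the vertical line x = h − p = 3 − (13/2) = -7/2.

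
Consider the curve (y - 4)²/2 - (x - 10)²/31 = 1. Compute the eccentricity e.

e = √66/2

Center (10, 4). The positive term is the y-term, so the transverse axis is vertical; a² = 2, b² = 31.
c² = a² + b² = 33, so c = √33.
e = c/a = √33/√2 = √66/2.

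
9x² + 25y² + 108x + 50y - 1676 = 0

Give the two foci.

Collect terms: 9(x² + 12x) + 25(y² + 2y) = 1676
Complete the square in x and y: 9(x + 6)² + 25(y + 1)² = 1676 + 324 + 25 = 2025
Dividing both sides by 2025: (x + 6)²/225 + (y + 1)²/81 = 1
Ellipse, center (-6, -1), major axis horizontal; a² = 225, b² = 81.
c² = a² - b² = 225 - 81 = 144, so c = 12.
Foci lie on the horizontal axis through the center: (h ± c, k).

(-18, -1) and (6, -1)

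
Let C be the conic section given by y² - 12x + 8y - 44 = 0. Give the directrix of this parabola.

Only y is squared. Complete the square in y: (y + 4)² = 12(x + 5).
Vertex (-5, -4); 4p = 12 so p = 3. Opens right.
Directrix is the vertical line x = h − p = -5 − (3) = -8.

x = -8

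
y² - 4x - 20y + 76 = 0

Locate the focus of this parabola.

(-5, 10)

Only y is squared. Complete the square in y: (y - 10)² = 4(x + 6).
Vertex (-6, 10); 4p = 4 so p = 1. Opens right.
Focus is p units from the vertex along the axis: (h + p, k).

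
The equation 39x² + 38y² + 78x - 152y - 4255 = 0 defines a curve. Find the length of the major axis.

Group: 39(x² + 2x) + 38(y² - 4y) = 4255
39(x + 1)² + 38(y - 2)² = 4255 + 39 + 152 = 4446
Divide through by 4446 to get (x + 1)²/114 + (y - 2)²/117 = 1.
Ellipse, center (-1, 2), major axis vertical; a² = 117, b² = 114.
a² = 117 so a = 3√13; the major axis has length 2a = 6√13.

6√13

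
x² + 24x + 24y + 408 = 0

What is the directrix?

y = -5

Only x is squared. Complete the square in x: (x + 12)² = -24(y + 11).
Vertex (-12, -11); 4p = -24 so p = -6. Opens down.
Directrix is the horizontal line y = k − p = -11 − (-6) = -5.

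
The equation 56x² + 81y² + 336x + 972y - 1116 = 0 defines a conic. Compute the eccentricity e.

Group: 56(x² + 6x) + 81(y² + 12y) = 1116
56(x + 3)² + 81(y + 6)² = 1116 + 504 + 2916 = 4536
Divide through by 4536 to get (x + 3)²/81 + (y + 6)²/56 = 1.
Ellipse, center (-3, -6), major axis horizontal; a² = 81, b² = 56.
c² = a² - b² = 25, so c = 5.
e = c/a = 5/9.

e = 5/9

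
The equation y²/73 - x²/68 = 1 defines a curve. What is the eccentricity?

Center (0, 0). The positive term is the y-term, so the transverse axis is vertical; a² = 73, b² = 68.
c² = a² + b² = 141, so c = √141.
e = c/a = √141/√73 = √10293/73.

e = √10293/73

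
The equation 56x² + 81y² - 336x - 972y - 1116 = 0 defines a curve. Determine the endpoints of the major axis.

Rearranging, 56(x² - 6x) + 81(y² - 12y) = 1116.
Completing the square gives 56(x - 3)² + 81(y - 6)² = 1116 + 504 + 2916 = 4536.
Divide by 4536: (x - 3)²/81 + (y - 6)²/56 = 1
Ellipse, center (3, 6), major axis horizontal; a² = 81, b² = 56.
a = 9. Vertices at (h ± a, k).

(-6, 6) and (12, 6)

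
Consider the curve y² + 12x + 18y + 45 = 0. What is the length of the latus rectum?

12

Only y is squared. Complete the square in y: (y + 9)² = -12(x - 3).
Vertex (3, -9); 4p = -12 so p = -3. Opens left.
Latus rectum length = |4p| = 12.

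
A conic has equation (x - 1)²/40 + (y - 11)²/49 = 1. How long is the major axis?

14

Center (1, 11). The larger denominator 49 sits under the y-term, so the major axis is vertical; a² = 49, b² = 40.
a² = 49 so a = 7; the major axis has length 2a = 14.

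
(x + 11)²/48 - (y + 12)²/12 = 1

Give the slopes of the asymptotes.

Center (-11, -12). The positive term is the x-term, so the transverse axis is horizontal; a² = 48, b² = 12.
For a horizontal hyperbola the asymptotes have slope ±b/a.
Here that is ±2√3/4√3 = ±1/2.

1/2 and -1/2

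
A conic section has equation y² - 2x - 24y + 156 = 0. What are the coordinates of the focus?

(13/2, 12)

Only y is squared. Complete the square in y: (y - 12)² = 2(x - 6).
Vertex (6, 12); 4p = 2 so p = 1/2. Opens right.
Focus is p units from the vertex along the axis: (h + p, k).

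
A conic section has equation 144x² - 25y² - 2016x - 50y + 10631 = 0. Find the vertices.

(7, -13) and (7, 11)

Group the x- and y-terms: 144(x² - 14x) -25(y² + 2y) = -10631
Complete the square: 144(x - 7)² -25(y + 1)² = -10631 + 7056 - 25 = -3600
Divide through by -3600 to get (y + 1)²/144 - (x - 7)²/25 = 1.
Hyperbola, center (7, -1), transverse axis vertical; a² = 144, b² = 25.
a = 12. Vertices at (h, k ± a).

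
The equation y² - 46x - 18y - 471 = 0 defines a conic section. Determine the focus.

(-1/2, 9)

Only y is squared. Complete the square in y: (y - 9)² = 46(x + 12).
Vertex (-12, 9); 4p = 46 so p = 23/2. Opens right.
Focus is p units from the vertex along the axis: (h + p, k).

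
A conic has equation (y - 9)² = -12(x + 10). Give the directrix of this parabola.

Vertex (-10, 9); 4p = -12 so p = -3. Opens left.
Directrix is the vertical line x = h − p = -10 − (-3) = -7.

x = -7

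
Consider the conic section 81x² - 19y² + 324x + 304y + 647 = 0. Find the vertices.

Rearranging, 81(x² + 4x) -19(y² - 16y) = -647.
Complete the square in x and y: 81(x + 2)² -19(y - 8)² = -647 + 324 - 1216 = -1539
Dividing both sides by -1539: (y - 8)²/81 - (x + 2)²/19 = 1
Hyperbola, center (-2, 8), transverse axis vertical; a² = 81, b² = 19.
a = 9. Vertices at (h, k ± a).

(-2, -1) and (-2, 17)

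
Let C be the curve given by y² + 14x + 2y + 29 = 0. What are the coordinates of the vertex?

(-2, -1)

Only y is squared. Complete the square in y: (y + 1)² = -14(x + 2).
Vertex (-2, -1); 4p = -14 so p = -7/2. Opens left.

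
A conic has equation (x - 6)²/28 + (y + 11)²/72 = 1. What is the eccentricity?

Center (6, -11). The larger denominator 72 sits under the y-term, so the major axis is vertical; a² = 72, b² = 28.
c² = a² - b² = 44, so c = 2√11.
e = c/a = 2√11/6√2 = √22/6.

e = √22/6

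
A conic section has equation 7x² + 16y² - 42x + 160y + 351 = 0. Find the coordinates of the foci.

7(x² - 6x) + 16(y² + 10y) = -351
Complete the square: 7(x - 3)² + 16(y + 5)² = -351 + 63 + 400 = 112
Divide by 112: (x - 3)²/16 + (y + 5)²/7 = 1
Ellipse, center (3, -5), major axis horizontal; a² = 16, b² = 7.
c² = a² - b² = 16 - 7 = 9, so c = 3.
Foci lie on the horizontal axis through the center: (h ± c, k).

(0, -5) and (6, -5)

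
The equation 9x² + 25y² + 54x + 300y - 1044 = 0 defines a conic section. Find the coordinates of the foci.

9(x² + 6x) + 25(y² + 12y) = 1044
Completing the square gives 9(x + 3)² + 25(y + 6)² = 1044 + 81 + 900 = 2025.
Divide through by 2025 to get (x + 3)²/225 + (y + 6)²/81 = 1.
Ellipse, center (-3, -6), major axis horizontal; a² = 225, b² = 81.
c² = a² - b² = 225 - 81 = 144, so c = 12.
Foci lie on the horizontal axis through the center: (h ± c, k).

(-15, -6) and (9, -6)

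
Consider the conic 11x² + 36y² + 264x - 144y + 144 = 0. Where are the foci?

(-22, 2) and (-2, 2)

Collect terms: 11(x² + 24x) + 36(y² - 4y) = -144
11(x + 12)² + 36(y - 2)² = -144 + 1584 + 144 = 1584
Dividing both sides by 1584: (x + 12)²/144 + (y - 2)²/44 = 1
Ellipse, center (-12, 2), major axis horizontal; a² = 144, b² = 44.
c² = a² - b² = 144 - 44 = 100, so c = 10.
Foci lie on the horizontal axis through the center: (h ± c, k).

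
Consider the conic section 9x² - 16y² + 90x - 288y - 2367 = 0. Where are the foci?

(-20, -9) and (10, -9)

Group the x- and y-terms: 9(x² + 10x) -16(y² + 18y) = 2367
9(x + 5)² -16(y + 9)² = 2367 + 225 - 1296 = 1296
Divide through by 1296 to get (x + 5)²/144 - (y + 9)²/81 = 1.
Hyperbola, center (-5, -9), transverse axis horizontal; a² = 144, b² = 81.
c² = a² + b² = 144 + 81 = 225, so c = 15.
Foci lie on the horizontal axis through the center: (h ± c, k).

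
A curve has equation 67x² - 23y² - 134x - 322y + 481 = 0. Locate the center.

(1, -7)

Rearranging, 67(x² - 2x) -23(y² + 14y) = -481.
Complete the square in x and y: 67(x - 1)² -23(y + 7)² = -481 + 67 - 1127 = -1541
Divide by -1541: (y + 7)²/67 - (x - 1)²/23 = 1
Hyperbola with center (1, -7).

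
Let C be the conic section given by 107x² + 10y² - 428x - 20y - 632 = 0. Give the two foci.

(2, 1 - √97) and (2, 1 + √97)

Group: 107(x² - 4x) + 10(y² - 2y) = 632
Complete the square in x and y: 107(x - 2)² + 10(y - 1)² = 632 + 428 + 10 = 1070
Divide by 1070: (x - 2)²/10 + (y - 1)²/107 = 1
Ellipse, center (2, 1), major axis vertical; a² = 107, b² = 10.
c² = a² - b² = 107 - 10 = 97, so c = √97.
Foci lie on the vertical axis through the center: (h, k ± c).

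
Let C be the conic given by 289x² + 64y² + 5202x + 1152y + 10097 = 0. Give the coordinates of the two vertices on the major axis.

Group the x- and y-terms: 289(x² + 18x) + 64(y² + 18y) = -10097
289(x + 9)² + 64(y + 9)² = -10097 + 23409 + 5184 = 18496
Dividing both sides by 18496: (x + 9)²/64 + (y + 9)²/289 = 1
Ellipse, center (-9, -9), major axis vertical; a² = 289, b² = 64.
a = 17. Vertices at (h, k ± a).

(-9, -26) and (-9, 8)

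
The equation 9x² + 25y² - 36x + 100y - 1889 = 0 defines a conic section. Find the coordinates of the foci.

(-10, -2) and (14, -2)

Group: 9(x² - 4x) + 25(y² + 4y) = 1889
Complete the square: 9(x - 2)² + 25(y + 2)² = 1889 + 36 + 100 = 2025
Dividing both sides by 2025: (x - 2)²/225 + (y + 2)²/81 = 1
Ellipse, center (2, -2), major axis horizontal; a² = 225, b² = 81.
c² = a² - b² = 225 - 81 = 144, so c = 12.
Foci lie on the horizontal axis through the center: (h ± c, k).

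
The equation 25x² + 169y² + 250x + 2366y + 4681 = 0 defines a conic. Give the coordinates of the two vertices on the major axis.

(-18, -7) and (8, -7)

Group: 25(x² + 10x) + 169(y² + 14y) = -4681
25(x + 5)² + 169(y + 7)² = -4681 + 625 + 8281 = 4225
Divide by 4225: (x + 5)²/169 + (y + 7)²/25 = 1
Ellipse, center (-5, -7), major axis horizontal; a² = 169, b² = 25.
a = 13. Vertices at (h ± a, k).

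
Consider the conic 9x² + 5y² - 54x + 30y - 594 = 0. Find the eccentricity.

e = 2/3

Rearranging, 9(x² - 6x) + 5(y² + 6y) = 594.
9(x - 3)² + 5(y + 3)² = 594 + 81 + 45 = 720
Divide by 720: (x - 3)²/80 + (y + 3)²/144 = 1
Ellipse, center (3, -3), major axis vertical; a² = 144, b² = 80.
c² = a² - b² = 64, so c = 8.
e = c/a = 8/12 = 2/3.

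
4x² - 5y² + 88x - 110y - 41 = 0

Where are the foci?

Rearranging, 4(x² + 22x) -5(y² + 22y) = 41.
Complete the square in x and y: 4(x + 11)² -5(y + 11)² = 41 + 484 - 605 = -80
Divide through by -80 to get (y + 11)²/16 - (x + 11)²/20 = 1.
Hyperbola, center (-11, -11), transverse axis vertical; a² = 16, b² = 20.
c² = a² + b² = 16 + 20 = 36, so c = 6.
Foci lie on the vertical axis through the center: (h, k ± c).

(-11, -17) and (-11, -5)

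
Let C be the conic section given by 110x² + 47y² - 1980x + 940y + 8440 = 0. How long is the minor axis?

2√47

Collect terms: 110(x² - 18x) + 47(y² + 20y) = -8440
Completing the square gives 110(x - 9)² + 47(y + 10)² = -8440 + 8910 + 4700 = 5170.
Divide by 5170: (x - 9)²/47 + (y + 10)²/110 = 1
Ellipse, center (9, -10), major axis vertical; a² = 110, b² = 47.
b² = 47 so b = √47; the minor axis has length 2b = 2√47.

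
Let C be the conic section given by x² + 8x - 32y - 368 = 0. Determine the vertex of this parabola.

Only x is squared. Complete the square in x: (x + 4)² = 32(y + 12).
Vertex (-4, -12); 4p = 32 so p = 8. Opens up.

(-4, -12)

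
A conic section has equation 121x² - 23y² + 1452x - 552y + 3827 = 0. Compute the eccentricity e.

e = 12/11

Group: 121(x² + 12x) -23(y² + 24y) = -3827
Complete the square: 121(x + 6)² -23(y + 12)² = -3827 + 4356 - 3312 = -2783
Divide through by -2783 to get (y + 12)²/121 - (x + 6)²/23 = 1.
Hyperbola, center (-6, -12), transverse axis vertical; a² = 121, b² = 23.
c² = a² + b² = 144, so c = 12.
e = c/a = 12/11.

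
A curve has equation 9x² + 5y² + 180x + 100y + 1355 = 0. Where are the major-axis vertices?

9(x² + 20x) + 5(y² + 20y) = -1355
Completing the square gives 9(x + 10)² + 5(y + 10)² = -1355 + 900 + 500 = 45.
Divide by 45: (x + 10)²/5 + (y + 10)²/9 = 1
Ellipse, center (-10, -10), major axis vertical; a² = 9, b² = 5.
a = 3. Vertices at (h, k ± a).

(-10, -13) and (-10, -7)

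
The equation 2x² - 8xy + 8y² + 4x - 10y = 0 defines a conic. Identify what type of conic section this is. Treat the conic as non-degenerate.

A = 2, B = -8, C = 8.
Discriminant B² − 4AC = (-8)² − 4·2·8 = 0.
B² − 4AC = 0 ⇒ parabola.

parabola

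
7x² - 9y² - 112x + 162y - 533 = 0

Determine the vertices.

(2, 9) and (14, 9)

Collect terms: 7(x² - 16x) -9(y² - 18y) = 533
Completing the square gives 7(x - 8)² -9(y - 9)² = 533 + 448 - 729 = 252.
Dividing both sides by 252: (x - 8)²/36 - (y - 9)²/28 = 1
Hyperbola, center (8, 9), transverse axis horizontal; a² = 36, b² = 28.
a = 6. Vertices at (h ± a, k).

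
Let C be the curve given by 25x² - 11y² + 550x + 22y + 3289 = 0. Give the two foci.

Group: 25(x² + 22x) -11(y² - 2y) = -3289
Complete the square: 25(x + 11)² -11(y - 1)² = -3289 + 3025 - 11 = -275
Dividing both sides by -275: (y - 1)²/25 - (x + 11)²/11 = 1
Hyperbola, center (-11, 1), transverse axis vertical; a² = 25, b² = 11.
c² = a² + b² = 25 + 11 = 36, so c = 6.
Foci lie on the vertical axis through the center: (h, k ± c).

(-11, -5) and (-11, 7)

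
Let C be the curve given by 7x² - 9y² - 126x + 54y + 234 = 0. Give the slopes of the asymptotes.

√7/3 and -√7/3

Rearranging, 7(x² - 18x) -9(y² - 6y) = -234.
Complete the square: 7(x - 9)² -9(y - 3)² = -234 + 567 - 81 = 252
Divide through by 252 to get (x - 9)²/36 - (y - 3)²/28 = 1.
Hyperbola, center (9, 3), transverse axis horizontal; a² = 36, b² = 28.
For a horizontal hyperbola the asymptotes have slope ±b/a.
Here that is ±2√7/6 = ±√7/3.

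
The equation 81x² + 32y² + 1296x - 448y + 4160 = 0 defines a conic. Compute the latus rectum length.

64/9

Group the x- and y-terms: 81(x² + 16x) + 32(y² - 14y) = -4160
Complete the square: 81(x + 8)² + 32(y - 7)² = -4160 + 5184 + 1568 = 2592
Dividing both sides by 2592: (x + 8)²/32 + (y - 7)²/81 = 1
Ellipse, center (-8, 7), major axis vertical; a² = 81, b² = 32.
Latus rectum length = 2b²/a = 2·32/9 = 64/9.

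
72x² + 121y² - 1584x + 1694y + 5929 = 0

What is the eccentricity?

e = 7/11

Group: 72(x² - 22x) + 121(y² + 14y) = -5929
Completing the square gives 72(x - 11)² + 121(y + 7)² = -5929 + 8712 + 5929 = 8712.
Dividing both sides by 8712: (x - 11)²/121 + (y + 7)²/72 = 1
Ellipse, center (11, -7), major axis horizontal; a² = 121, b² = 72.
c² = a² - b² = 49, so c = 7.
e = c/a = 7/11.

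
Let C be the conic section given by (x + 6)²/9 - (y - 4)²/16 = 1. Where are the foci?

(-11, 4) and (-1, 4)

Center (-6, 4). The positive term is the x-term, so the transverse axis is horizontal; a² = 9, b² = 16.
c² = a² + b² = 9 + 16 = 25, so c = 5.
Foci lie on the horizontal axis through the center: (h ± c, k).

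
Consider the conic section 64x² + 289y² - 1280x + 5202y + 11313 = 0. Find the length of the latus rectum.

128/17

Group: 64(x² - 20x) + 289(y² + 18y) = -11313
Complete the square in x and y: 64(x - 10)² + 289(y + 9)² = -11313 + 6400 + 23409 = 18496
Divide through by 18496 to get (x - 10)²/289 + (y + 9)²/64 = 1.
Ellipse, center (10, -9), major axis horizontal; a² = 289, b² = 64.
Latus rectum length = 2b²/a = 2·64/17 = 128/17.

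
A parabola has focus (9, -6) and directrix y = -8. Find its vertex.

The vertex is the midpoint between the focus and the directrix along the axis of symmetry.
Axis is vertical (directrix is horizontal). Vertex y-coordinate = (-6 + (-8))/2 = -7; x-coordinate = 9.

(9, -7)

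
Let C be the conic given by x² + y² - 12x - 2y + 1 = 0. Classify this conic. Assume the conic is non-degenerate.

circle

No xy term. Coefficients of x² and y² are A = 1, C = 1.
A = C (same sign) ⇒ circle.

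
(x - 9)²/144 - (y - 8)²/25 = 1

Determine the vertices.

(-3, 8) and (21, 8)

Center (9, 8). The positive term is the x-term, so the transverse axis is horizontal; a² = 144, b² = 25.
a = 12. Vertices at (h ± a, k).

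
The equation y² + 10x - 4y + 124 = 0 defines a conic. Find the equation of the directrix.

x = -19/2

Only y is squared. Complete the square in y: (y - 2)² = -10(x + 12).
Vertex (-12, 2); 4p = -10 so p = -5/2. Opens left.
Directrix is the vertical line x = h − p = -12 − (-5/2) = -19/2.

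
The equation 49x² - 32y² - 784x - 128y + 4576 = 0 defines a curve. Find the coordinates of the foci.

(8, -11) and (8, 7)

Group: 49(x² - 16x) -32(y² + 4y) = -4576
49(x - 8)² -32(y + 2)² = -4576 + 3136 - 128 = -1568
Dividing both sides by -1568: (y + 2)²/49 - (x - 8)²/32 = 1
Hyperbola, center (8, -2), transverse axis vertical; a² = 49, b² = 32.
c² = a² + b² = 49 + 32 = 81, so c = 9.
Foci lie on the vertical axis through the center: (h, k ± c).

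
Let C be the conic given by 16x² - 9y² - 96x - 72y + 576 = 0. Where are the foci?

Group the x- and y-terms: 16(x² - 6x) -9(y² + 8y) = -576
Complete the square: 16(x - 3)² -9(y + 4)² = -576 + 144 - 144 = -576
Divide by -576: (y + 4)²/64 - (x - 3)²/36 = 1
Hyperbola, center (3, -4), transverse axis vertical; a² = 64, b² = 36.
c² = a² + b² = 64 + 36 = 100, so c = 10.
Foci lie on the vertical axis through the center: (h, k ± c).

(3, -14) and (3, 6)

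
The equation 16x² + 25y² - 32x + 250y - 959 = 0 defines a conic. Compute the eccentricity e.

e = 3/5

Collect terms: 16(x² - 2x) + 25(y² + 10y) = 959
16(x - 1)² + 25(y + 5)² = 959 + 16 + 625 = 1600
Divide by 1600: (x - 1)²/100 + (y + 5)²/64 = 1
Ellipse, center (1, -5), major axis horizontal; a² = 100, b² = 64.
c² = a² - b² = 36, so c = 6.
e = c/a = 6/10 = 3/5.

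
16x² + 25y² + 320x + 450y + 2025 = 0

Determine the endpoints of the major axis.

(-20, -9) and (0, -9)

16(x² + 20x) + 25(y² + 18y) = -2025
Complete the square in x and y: 16(x + 10)² + 25(y + 9)² = -2025 + 1600 + 2025 = 1600
Dividing both sides by 1600: (x + 10)²/100 + (y + 9)²/64 = 1
Ellipse, center (-10, -9), major axis horizontal; a² = 100, b² = 64.
a = 10. Vertices at (h ± a, k).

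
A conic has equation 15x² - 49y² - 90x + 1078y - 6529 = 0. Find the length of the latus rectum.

Collect terms: 15(x² - 6x) -49(y² - 22y) = 6529
Complete the square in x and y: 15(x - 3)² -49(y - 11)² = 6529 + 135 - 5929 = 735
Dividing both sides by 735: (x - 3)²/49 - (y - 11)²/15 = 1
Hyperbola, center (3, 11), transverse axis horizontal; a² = 49, b² = 15.
Latus rectum length = 2b²/a = 2·15/7 = 30/7.

30/7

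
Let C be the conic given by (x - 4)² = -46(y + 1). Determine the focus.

Vertex (4, -1); 4p = -46 so p = -23/2. Opens down.
Focus is p units from the vertex along the axis: (h, k + p).

(4, -25/2)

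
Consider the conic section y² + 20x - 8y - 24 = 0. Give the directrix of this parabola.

x = 7

Only y is squared. Complete the square in y: (y - 4)² = -20(x - 2).
Vertex (2, 4); 4p = -20 so p = -5. Opens left.
Directrix is the vertical line x = h − p = 2 − (-5) = 7.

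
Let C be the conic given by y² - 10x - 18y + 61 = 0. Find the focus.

(1/2, 9)

Only y is squared. Complete the square in y: (y - 9)² = 10(x + 2).
Vertex (-2, 9); 4p = 10 so p = 5/2. Opens right.
Focus is p units from the vertex along the axis: (h + p, k).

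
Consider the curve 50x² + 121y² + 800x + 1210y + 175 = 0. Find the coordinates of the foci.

50(x² + 16x) + 121(y² + 10y) = -175
Completing the square gives 50(x + 8)² + 121(y + 5)² = -175 + 3200 + 3025 = 6050.
Dividing both sides by 6050: (x + 8)²/121 + (y + 5)²/50 = 1
Ellipse, center (-8, -5), major axis horizontal; a² = 121, b² = 50.
c² = a² - b² = 121 - 50 = 71, so c = √71.
Foci lie on the horizontal axis through the center: (h ± c, k).

(-8 - √71, -5) and (-8 + √71, -5)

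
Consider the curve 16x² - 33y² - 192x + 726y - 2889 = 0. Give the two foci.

(6, 4) and (6, 18)

Rearranging, 16(x² - 12x) -33(y² - 22y) = 2889.
16(x - 6)² -33(y - 11)² = 2889 + 576 - 3993 = -528
Divide by -528: (y - 11)²/16 - (x - 6)²/33 = 1
Hyperbola, center (6, 11), transverse axis vertical; a² = 16, b² = 33.
c² = a² + b² = 16 + 33 = 49, so c = 7.
Foci lie on the vertical axis through the center: (h, k ± c).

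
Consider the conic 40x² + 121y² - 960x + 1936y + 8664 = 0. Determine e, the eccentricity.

e = 9/11

Group: 40(x² - 24x) + 121(y² + 16y) = -8664
Completing the square gives 40(x - 12)² + 121(y + 8)² = -8664 + 5760 + 7744 = 4840.
Dividing both sides by 4840: (x - 12)²/121 + (y + 8)²/40 = 1
Ellipse, center (12, -8), major axis horizontal; a² = 121, b² = 40.
c² = a² - b² = 81, so c = 9.
e = c/a = 9/11.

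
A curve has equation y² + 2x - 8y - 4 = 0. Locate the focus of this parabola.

Only y is squared. Complete the square in y: (y - 4)² = -2(x - 10).
Vertex (10, 4); 4p = -2 so p = -1/2. Opens left.
Focus is p units from the vertex along the axis: (h + p, k).

(19/2, 4)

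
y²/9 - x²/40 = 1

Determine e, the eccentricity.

Center (0, 0). The positive term is the y-term, so the transverse axis is vertical; a² = 9, b² = 40.
c² = a² + b² = 49, so c = 7.
e = c/a = 7/3.

e = 7/3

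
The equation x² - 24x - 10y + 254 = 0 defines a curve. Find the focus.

(12, 27/2)

Only x is squared. Complete the square in x: (x - 12)² = 10(y - 11).
Vertex (12, 11); 4p = 10 so p = 5/2. Opens up.
Focus is p units from the vertex along the axis: (h, k + p).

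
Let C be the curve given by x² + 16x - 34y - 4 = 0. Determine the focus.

Only x is squared. Complete the square in x: (x + 8)² = 34(y + 2).
Vertex (-8, -2); 4p = 34 so p = 17/2. Opens up.
Focus is p units from the vertex along the axis: (h, k + p).

(-8, 13/2)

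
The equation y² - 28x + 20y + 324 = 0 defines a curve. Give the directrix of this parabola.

Only y is squared. Complete the square in y: (y + 10)² = 28(x - 8).
Vertex (8, -10); 4p = 28 so p = 7. Opens right.
Directrix is the vertical line x = h − p = 8 − (7) = 1.

x = 1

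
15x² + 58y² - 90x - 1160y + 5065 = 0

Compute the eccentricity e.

Rearranging, 15(x² - 6x) + 58(y² - 20y) = -5065.
Complete the square: 15(x - 3)² + 58(y - 10)² = -5065 + 135 + 5800 = 870
Divide by 870: (x - 3)²/58 + (y - 10)²/15 = 1
Ellipse, center (3, 10), major axis horizontal; a² = 58, b² = 15.
c² = a² - b² = 43, so c = √43.
e = c/a = √43/√58 = √2494/58.

e = √2494/58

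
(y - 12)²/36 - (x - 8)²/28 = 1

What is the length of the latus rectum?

Center (8, 12). The positive term is the y-term, so the transverse axis is vertical; a² = 36, b² = 28.
Latus rectum length = 2b²/a = 2·28/6 = 28/3.

28/3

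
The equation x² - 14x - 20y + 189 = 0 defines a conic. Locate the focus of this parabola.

(7, 12)

Only x is squared. Complete the square in x: (x - 7)² = 20(y - 7).
Vertex (7, 7); 4p = 20 so p = 5. Opens up.
Focus is p units from the vertex along the axis: (h, k + p).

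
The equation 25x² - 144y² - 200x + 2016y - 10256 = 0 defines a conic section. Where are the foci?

(-9, 7) and (17, 7)

Group: 25(x² - 8x) -144(y² - 14y) = 10256
25(x - 4)² -144(y - 7)² = 10256 + 400 - 7056 = 3600
Divide through by 3600 to get (x - 4)²/144 - (y - 7)²/25 = 1.
Hyperbola, center (4, 7), transverse axis horizontal; a² = 144, b² = 25.
c² = a² + b² = 144 + 25 = 169, so c = 13.
Foci lie on the horizontal axis through the center: (h ± c, k).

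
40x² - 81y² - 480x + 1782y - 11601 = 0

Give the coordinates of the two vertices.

(-3, 11) and (15, 11)

Collect terms: 40(x² - 12x) -81(y² - 22y) = 11601
Complete the square in x and y: 40(x - 6)² -81(y - 11)² = 11601 + 1440 - 9801 = 3240
Dividing both sides by 3240: (x - 6)²/81 - (y - 11)²/40 = 1
Hyperbola, center (6, 11), transverse axis horizontal; a² = 81, b² = 40.
a = 9. Vertices at (h ± a, k).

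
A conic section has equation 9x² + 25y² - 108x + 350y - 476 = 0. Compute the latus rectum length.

9(x² - 12x) + 25(y² + 14y) = 476
Complete the square: 9(x - 6)² + 25(y + 7)² = 476 + 324 + 1225 = 2025
Divide through by 2025 to get (x - 6)²/225 + (y + 7)²/81 = 1.
Ellipse, center (6, -7), major axis horizontal; a² = 225, b² = 81.
Latus rectum length = 2b²/a = 2·81/15 = 54/5.

54/5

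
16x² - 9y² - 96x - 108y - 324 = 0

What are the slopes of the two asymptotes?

16(x² - 6x) -9(y² + 12y) = 324
16(x - 3)² -9(y + 6)² = 324 + 144 - 324 = 144
Divide by 144: (x - 3)²/9 - (y + 6)²/16 = 1
Hyperbola, center (3, -6), transverse axis horizontal; a² = 9, b² = 16.
For a horizontal hyperbola the asymptotes have slope ±b/a.
Here that is ±4/3.

4/3 and -4/3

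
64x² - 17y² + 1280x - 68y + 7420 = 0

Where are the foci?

(-10, -11) and (-10, 7)

Group the x- and y-terms: 64(x² + 20x) -17(y² + 4y) = -7420
Complete the square: 64(x + 10)² -17(y + 2)² = -7420 + 6400 - 68 = -1088
Divide by -1088: (y + 2)²/64 - (x + 10)²/17 = 1
Hyperbola, center (-10, -2), transverse axis vertical; a² = 64, b² = 17.
c² = a² + b² = 64 + 17 = 81, so c = 9.
Foci lie on the vertical axis through the center: (h, k ± c).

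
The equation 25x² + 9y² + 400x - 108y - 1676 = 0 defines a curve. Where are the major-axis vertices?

Collect terms: 25(x² + 16x) + 9(y² - 12y) = 1676
Completing the square gives 25(x + 8)² + 9(y - 6)² = 1676 + 1600 + 324 = 3600.
Dividing both sides by 3600: (x + 8)²/144 + (y - 6)²/400 = 1
Ellipse, center (-8, 6), major axis vertical; a² = 400, b² = 144.
a = 20. Vertices at (h, k ± a).

(-8, -14) and (-8, 26)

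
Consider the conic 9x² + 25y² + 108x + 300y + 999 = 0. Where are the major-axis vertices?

Rearranging, 9(x² + 12x) + 25(y² + 12y) = -999.
9(x + 6)² + 25(y + 6)² = -999 + 324 + 900 = 225
Divide through by 225 to get (x + 6)²/25 + (y + 6)²/9 = 1.
Ellipse, center (-6, -6), major axis horizontal; a² = 25, b² = 9.
a = 5. Vertices at (h ± a, k).

(-11, -6) and (-1, -6)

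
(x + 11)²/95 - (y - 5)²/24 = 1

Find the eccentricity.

e = √11305/95

Center (-11, 5). The positive term is the x-term, so the transverse axis is horizontal; a² = 95, b² = 24.
c² = a² + b² = 119, so c = √119.
e = c/a = √119/√95 = √11305/95.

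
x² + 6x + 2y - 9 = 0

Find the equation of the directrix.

Only x is squared. Complete the square in x: (x + 3)² = -2(y - 9).
Vertex (-3, 9); 4p = -2 so p = -1/2. Opens down.
Directrix is the horizontal line y = k − p = 9 − (-1/2) = 19/2.

y = 19/2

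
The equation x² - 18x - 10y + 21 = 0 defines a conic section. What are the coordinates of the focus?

(9, -7/2)

Only x is squared. Complete the square in x: (x - 9)² = 10(y + 6).
Vertex (9, -6); 4p = 10 so p = 5/2. Opens up.
Focus is p units from the vertex along the axis: (h, k + p).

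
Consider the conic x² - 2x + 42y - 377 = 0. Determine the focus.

(1, -3/2)

Only x is squared. Complete the square in x: (x - 1)² = -42(y - 9).
Vertex (1, 9); 4p = -42 so p = -21/2. Opens down.
Focus is p units from the vertex along the axis: (h, k + p).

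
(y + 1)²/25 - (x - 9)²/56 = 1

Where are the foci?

Center (9, -1). The positive term is the y-term, so the transverse axis is vertical; a² = 25, b² = 56.
c² = a² + b² = 25 + 56 = 81, so c = 9.
Foci lie on the vertical axis through the center: (h, k ± c).

(9, -10) and (9, 8)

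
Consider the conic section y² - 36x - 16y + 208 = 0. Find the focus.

Only y is squared. Complete the square in y: (y - 8)² = 36(x - 4).
Vertex (4, 8); 4p = 36 so p = 9. Opens right.
Focus is p units from the vertex along the axis: (h + p, k).

(13, 8)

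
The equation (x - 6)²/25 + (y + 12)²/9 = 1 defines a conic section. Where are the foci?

(2, -12) and (10, -12)

Center (6, -12). The larger denominator 25 sits under the x-term, so the major axis is horizontal; a² = 25, b² = 9.
c² = a² - b² = 25 - 9 = 16, so c = 4.
Foci lie on the horizontal axis through the center: (h ± c, k).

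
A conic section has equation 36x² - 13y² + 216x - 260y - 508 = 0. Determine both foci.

(-3, -17) and (-3, -3)

Collect terms: 36(x² + 6x) -13(y² + 20y) = 508
Complete the square in x and y: 36(x + 3)² -13(y + 10)² = 508 + 324 - 1300 = -468
Divide through by -468 to get (y + 10)²/36 - (x + 3)²/13 = 1.
Hyperbola, center (-3, -10), transverse axis vertical; a² = 36, b² = 13.
c² = a² + b² = 36 + 13 = 49, so c = 7.
Foci lie on the vertical axis through the center: (h, k ± c).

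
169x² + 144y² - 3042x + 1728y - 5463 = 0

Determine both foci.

Group the x- and y-terms: 169(x² - 18x) + 144(y² + 12y) = 5463
Complete the square in x and y: 169(x - 9)² + 144(y + 6)² = 5463 + 13689 + 5184 = 24336
Dividing both sides by 24336: (x - 9)²/144 + (y + 6)²/169 = 1
Ellipse, center (9, -6), major axis vertical; a² = 169, b² = 144.
c² = a² - b² = 169 - 144 = 25, so c = 5.
Foci lie on the vertical axis through the center: (h, k ± c).

(9, -11) and (9, -1)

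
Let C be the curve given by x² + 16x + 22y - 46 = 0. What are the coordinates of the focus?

Only x is squared. Complete the square in x: (x + 8)² = -22(y - 5).
Vertex (-8, 5); 4p = -22 so p = -11/2. Opens down.
Focus is p units from the vertex along the axis: (h, k + p).

(-8, -1/2)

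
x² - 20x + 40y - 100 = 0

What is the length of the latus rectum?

Only x is squared. Complete the square in x: (x - 10)² = -40(y - 5).
Vertex (10, 5); 4p = -40 so p = -10. Opens down.
Latus rectum length = |4p| = 40.

40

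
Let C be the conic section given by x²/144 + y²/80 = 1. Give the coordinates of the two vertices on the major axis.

Center (0, 0). The larger denominator 144 sits under the x-term, so the major axis is horizontal; a² = 144, b² = 80.
a = 12. Vertices at (h ± a, k).

(-12, 0) and (12, 0)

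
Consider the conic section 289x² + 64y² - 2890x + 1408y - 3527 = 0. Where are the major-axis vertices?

(5, -28) and (5, 6)

Group: 289(x² - 10x) + 64(y² + 22y) = 3527
Complete the square in x and y: 289(x - 5)² + 64(y + 11)² = 3527 + 7225 + 7744 = 18496
Divide by 18496: (x - 5)²/64 + (y + 11)²/289 = 1
Ellipse, center (5, -11), major axis vertical; a² = 289, b² = 64.
a = 17. Vertices at (h, k ± a).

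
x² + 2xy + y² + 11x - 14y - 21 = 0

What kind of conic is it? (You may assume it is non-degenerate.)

A = 1, B = 2, C = 1.
Discriminant B² − 4AC = 2² − 4·1·1 = 0.
B² − 4AC = 0 ⇒ parabola.

parabola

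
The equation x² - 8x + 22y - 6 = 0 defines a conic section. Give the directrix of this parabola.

y = 13/2

Only x is squared. Complete the square in x: (x - 4)² = -22(y - 1).
Vertex (4, 1); 4p = -22 so p = -11/2. Opens down.
Directrix is the horizontal line y = k − p = 1 − (-11/2) = 13/2.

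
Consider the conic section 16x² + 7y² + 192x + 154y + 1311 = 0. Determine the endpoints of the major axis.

16(x² + 12x) + 7(y² + 22y) = -1311
Completing the square gives 16(x + 6)² + 7(y + 11)² = -1311 + 576 + 847 = 112.
Dividing both sides by 112: (x + 6)²/7 + (y + 11)²/16 = 1
Ellipse, center (-6, -11), major axis vertical; a² = 16, b² = 7.
a = 4. Vertices at (h, k ± a).

(-6, -15) and (-6, -7)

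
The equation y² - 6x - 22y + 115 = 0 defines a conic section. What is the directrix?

x = -5/2

Only y is squared. Complete the square in y: (y - 11)² = 6(x + 1).
Vertex (-1, 11); 4p = 6 so p = 3/2. Opens right.
Directrix is the vertical line x = h − p = -1 − (3/2) = -5/2.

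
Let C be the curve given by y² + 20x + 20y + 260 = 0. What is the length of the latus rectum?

20

Only y is squared. Complete the square in y: (y + 10)² = -20(x + 8).
Vertex (-8, -10); 4p = -20 so p = -5. Opens left.
Latus rectum length = |4p| = 20.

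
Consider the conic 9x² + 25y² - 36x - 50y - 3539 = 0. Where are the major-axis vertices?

9(x² - 4x) + 25(y² - 2y) = 3539
Completing the square gives 9(x - 2)² + 25(y - 1)² = 3539 + 36 + 25 = 3600.
Dividing both sides by 3600: (x - 2)²/400 + (y - 1)²/144 = 1
Ellipse, center (2, 1), major axis horizontal; a² = 400, b² = 144.
a = 20. Vertices at (h ± a, k).

(-18, 1) and (22, 1)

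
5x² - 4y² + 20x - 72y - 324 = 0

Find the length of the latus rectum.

5

5(x² + 4x) -4(y² + 18y) = 324
5(x + 2)² -4(y + 9)² = 324 + 20 - 324 = 20
Divide through by 20 to get (x + 2)²/4 - (y + 9)²/5 = 1.
Hyperbola, center (-2, -9), transverse axis horizontal; a² = 4, b² = 5.
Latus rectum length = 2b²/a = 2·5/2 = 5.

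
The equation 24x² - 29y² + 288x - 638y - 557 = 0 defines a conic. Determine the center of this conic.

(-6, -11)

Group the x- and y-terms: 24(x² + 12x) -29(y² + 22y) = 557
Complete the square in x and y: 24(x + 6)² -29(y + 11)² = 557 + 864 - 3509 = -2088
Divide by -2088: (y + 11)²/72 - (x + 6)²/87 = 1
Hyperbola with center (-6, -11).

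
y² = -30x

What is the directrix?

x = 15/2

Vertex (0, 0); 4p = -30 so p = -15/2. Opens left.
Directrix is the vertical line x = h − p = 0 − (-15/2) = 15/2.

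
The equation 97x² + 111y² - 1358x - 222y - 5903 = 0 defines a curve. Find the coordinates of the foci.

(7 - √14, 1) and (7 + √14, 1)

97(x² - 14x) + 111(y² - 2y) = 5903
Complete the square: 97(x - 7)² + 111(y - 1)² = 5903 + 4753 + 111 = 10767
Divide through by 10767 to get (x - 7)²/111 + (y - 1)²/97 = 1.
Ellipse, center (7, 1), major axis horizontal; a² = 111, b² = 97.
c² = a² - b² = 111 - 97 = 14, so c = √14.
Foci lie on the horizontal axis through the center: (h ± c, k).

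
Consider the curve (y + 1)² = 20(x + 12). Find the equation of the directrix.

x = -17

Vertex (-12, -1); 4p = 20 so p = 5. Opens right.
Directrix is the vertical line x = h − p = -12 − (5) = -17.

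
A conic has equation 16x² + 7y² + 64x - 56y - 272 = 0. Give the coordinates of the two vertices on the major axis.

(-2, -4) and (-2, 12)

Rearranging, 16(x² + 4x) + 7(y² - 8y) = 272.
Complete the square in x and y: 16(x + 2)² + 7(y - 4)² = 272 + 64 + 112 = 448
Divide through by 448 to get (x + 2)²/28 + (y - 4)²/64 = 1.
Ellipse, center (-2, 4), major axis vertical; a² = 64, b² = 28.
a = 8. Vertices at (h, k ± a).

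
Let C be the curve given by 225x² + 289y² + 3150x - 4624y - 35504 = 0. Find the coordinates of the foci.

225(x² + 14x) + 289(y² - 16y) = 35504
Complete the square: 225(x + 7)² + 289(y - 8)² = 35504 + 11025 + 18496 = 65025
Dividing both sides by 65025: (x + 7)²/289 + (y - 8)²/225 = 1
Ellipse, center (-7, 8), major axis horizontal; a² = 289, b² = 225.
c² = a² - b² = 289 - 225 = 64, so c = 8.
Foci lie on the horizontal axis through the center: (h ± c, k).

(-15, 8) and (1, 8)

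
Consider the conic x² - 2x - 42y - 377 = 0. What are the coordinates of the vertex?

Only x is squared. Complete the square in x: (x - 1)² = 42(y + 9).
Vertex (1, -9); 4p = 42 so p = 21/2. Opens up.

(1, -9)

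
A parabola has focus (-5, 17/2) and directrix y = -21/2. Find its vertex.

The vertex is the midpoint between the focus and the directrix along the axis of symmetry.
Axis is vertical (directrix is horizontal). Vertex y-coordinate = (17/2 + (-21/2))/2 = -1; x-coordinate = -5.

(-5, -1)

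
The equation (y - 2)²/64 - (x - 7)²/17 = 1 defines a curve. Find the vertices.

(7, -6) and (7, 10)

Center (7, 2). The positive term is the y-term, so the transverse axis is vertical; a² = 64, b² = 17.
a = 8. Vertices at (h, k ± a).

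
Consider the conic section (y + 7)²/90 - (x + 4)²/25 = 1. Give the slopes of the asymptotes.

Center (-4, -7). The positive term is the y-term, so the transverse axis is vertical; a² = 90, b² = 25.
For a vertical hyperbola the asymptotes have slope ±a/b.
Here that is ±3√10/5.

3√10/5 and -3√10/5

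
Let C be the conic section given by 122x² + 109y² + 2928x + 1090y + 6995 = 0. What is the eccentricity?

e = √1586/122

Rearranging, 122(x² + 24x) + 109(y² + 10y) = -6995.
122(x + 12)² + 109(y + 5)² = -6995 + 17568 + 2725 = 13298
Divide by 13298: (x + 12)²/109 + (y + 5)²/122 = 1
Ellipse, center (-12, -5), major axis vertical; a² = 122, b² = 109.
c² = a² - b² = 13, so c = √13.
e = c/a = √13/√122 = √1586/122.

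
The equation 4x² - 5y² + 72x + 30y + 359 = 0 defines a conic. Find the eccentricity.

4(x² + 18x) -5(y² - 6y) = -359
4(x + 9)² -5(y - 3)² = -359 + 324 - 45 = -80
Dividing both sides by -80: (y - 3)²/16 - (x + 9)²/20 = 1
Hyperbola, center (-9, 3), transverse axis vertical; a² = 16, b² = 20.
c² = a² + b² = 36, so c = 6.
e = c/a = 6/4 = 3/2.

e = 3/2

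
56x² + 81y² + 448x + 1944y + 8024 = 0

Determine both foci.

(-9, -12) and (1, -12)

Collect terms: 56(x² + 8x) + 81(y² + 24y) = -8024
Completing the square gives 56(x + 4)² + 81(y + 12)² = -8024 + 896 + 11664 = 4536.
Dividing both sides by 4536: (x + 4)²/81 + (y + 12)²/56 = 1
Ellipse, center (-4, -12), major axis horizontal; a² = 81, b² = 56.
c² = a² - b² = 81 - 56 = 25, so c = 5.
Foci lie on the horizontal axis through the center: (h ± c, k).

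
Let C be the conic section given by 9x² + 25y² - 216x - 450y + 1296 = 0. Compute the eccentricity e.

e = 4/5

Collect terms: 9(x² - 24x) + 25(y² - 18y) = -1296
Complete the square: 9(x - 12)² + 25(y - 9)² = -1296 + 1296 + 2025 = 2025
Divide through by 2025 to get (x - 12)²/225 + (y - 9)²/81 = 1.
Ellipse, center (12, 9), major axis horizontal; a² = 225, b² = 81.
c² = a² - b² = 144, so c = 12.
e = c/a = 12/15 = 4/5.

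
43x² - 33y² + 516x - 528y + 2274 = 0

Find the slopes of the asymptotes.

√1419/33 and -√1419/33

Group: 43(x² + 12x) -33(y² + 16y) = -2274
43(x + 6)² -33(y + 8)² = -2274 + 1548 - 2112 = -2838
Divide by -2838: (y + 8)²/86 - (x + 6)²/66 = 1
Hyperbola, center (-6, -8), transverse axis vertical; a² = 86, b² = 66.
For a vertical hyperbola the asymptotes have slope ±a/b.
Here that is ±√86/√66 = ±√1419/33.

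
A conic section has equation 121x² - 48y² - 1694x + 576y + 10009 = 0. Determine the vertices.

(7, -5) and (7, 17)

Group the x- and y-terms: 121(x² - 14x) -48(y² - 12y) = -10009
121(x - 7)² -48(y - 6)² = -10009 + 5929 - 1728 = -5808
Dividing both sides by -5808: (y - 6)²/121 - (x - 7)²/48 = 1
Hyperbola, center (7, 6), transverse axis vertical; a² = 121, b² = 48.
a = 11. Vertices at (h, k ± a).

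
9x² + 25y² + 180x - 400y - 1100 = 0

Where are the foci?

(-26, 8) and (6, 8)

Collect terms: 9(x² + 20x) + 25(y² - 16y) = 1100
Complete the square in x and y: 9(x + 10)² + 25(y - 8)² = 1100 + 900 + 1600 = 3600
Divide through by 3600 to get (x + 10)²/400 + (y - 8)²/144 = 1.
Ellipse, center (-10, 8), major axis horizontal; a² = 400, b² = 144.
c² = a² - b² = 400 - 144 = 256, so c = 16.
Foci lie on the horizontal axis through the center: (h ± c, k).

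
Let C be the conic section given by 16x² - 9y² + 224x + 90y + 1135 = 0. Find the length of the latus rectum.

Collect terms: 16(x² + 14x) -9(y² - 10y) = -1135
16(x + 7)² -9(y - 5)² = -1135 + 784 - 225 = -576
Divide by -576: (y - 5)²/64 - (x + 7)²/36 = 1
Hyperbola, center (-7, 5), transverse axis vertical; a² = 64, b² = 36.
Latus rectum length = 2b²/a = 2·36/8 = 9.

9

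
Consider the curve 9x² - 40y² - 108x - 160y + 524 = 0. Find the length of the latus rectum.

Collect terms: 9(x² - 12x) -40(y² + 4y) = -524
Completing the square gives 9(x - 6)² -40(y + 2)² = -524 + 324 - 160 = -360.
Dividing both sides by -360: (y + 2)²/9 - (x - 6)²/40 = 1
Hyperbola, center (6, -2), transverse axis vertical; a² = 9, b² = 40.
Latus rectum length = 2b²/a = 2·40/3 = 80/3.

80/3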